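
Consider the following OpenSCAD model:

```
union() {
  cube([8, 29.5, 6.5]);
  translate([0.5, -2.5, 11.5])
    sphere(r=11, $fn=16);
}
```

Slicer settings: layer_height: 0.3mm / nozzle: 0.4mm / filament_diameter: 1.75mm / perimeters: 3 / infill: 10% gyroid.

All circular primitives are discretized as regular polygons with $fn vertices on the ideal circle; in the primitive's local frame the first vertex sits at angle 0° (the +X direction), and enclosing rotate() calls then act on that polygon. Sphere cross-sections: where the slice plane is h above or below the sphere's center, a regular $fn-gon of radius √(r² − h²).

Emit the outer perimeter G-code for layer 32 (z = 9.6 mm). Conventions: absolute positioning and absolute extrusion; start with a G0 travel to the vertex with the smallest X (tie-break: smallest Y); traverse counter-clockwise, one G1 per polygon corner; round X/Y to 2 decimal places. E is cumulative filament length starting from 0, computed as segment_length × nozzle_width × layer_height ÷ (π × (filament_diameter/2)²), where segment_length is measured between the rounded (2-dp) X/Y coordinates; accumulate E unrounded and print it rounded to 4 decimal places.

At z = 9.6 mm: the cube does not reach this height (z outside [0, 6.5]); the sphere at (0.5, -2.5): section is a regular 16-gon, circumradius = √(r²−h²) = √(11²−1.9²) = 10.835; Taking the union: only the r=11 sphere at (0.5, -2.5) is present, so the union is just that shape — 1 connected region. The outline is a single polygon with 16 vertices. Extrusion per mm of travel: 0.4 × 0.3 / (π × 0.875²) = 0.049890. Accumulating E over each segment gives final E = 3.3743.

G0 X-10.33 Y-2.50 Z9.60
G1 X-9.51 Y-6.65 E0.2110
G1 X-7.16 Y-10.16 E0.4218
G1 X-3.65 Y-12.51 E0.6325
G1 X0.50 Y-13.33 E0.8436
G1 X4.65 Y-12.51 E1.0546
G1 X8.16 Y-10.16 E1.2654
G1 X10.51 Y-6.65 E1.4761
G1 X11.33 Y-2.50 E1.6871
G1 X10.51 Y1.65 E1.8982
G1 X8.16 Y5.16 E2.1089
G1 X4.65 Y7.51 E2.3197
G1 X0.50 Y8.33 E2.5307
G1 X-3.65 Y7.51 E2.7418
G1 X-7.16 Y5.16 E2.9525
G1 X-9.51 Y1.65 E3.1632
G1 X-10.33 Y-2.50 E3.3743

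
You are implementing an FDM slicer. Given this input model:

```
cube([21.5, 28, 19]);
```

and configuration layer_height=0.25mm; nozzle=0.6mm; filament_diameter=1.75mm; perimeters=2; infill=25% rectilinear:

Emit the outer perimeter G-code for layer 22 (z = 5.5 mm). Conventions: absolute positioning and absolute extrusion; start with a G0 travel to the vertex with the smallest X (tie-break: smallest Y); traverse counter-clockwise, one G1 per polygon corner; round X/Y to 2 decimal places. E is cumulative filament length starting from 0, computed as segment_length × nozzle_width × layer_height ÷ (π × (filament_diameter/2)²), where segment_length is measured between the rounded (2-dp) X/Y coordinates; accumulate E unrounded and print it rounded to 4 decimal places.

At z = 5.5 mm: the 21.5×28 cube contributes its full rectangle. The outline is a single polygon with 4 vertices. Extrusion per mm of travel: 0.6 × 0.25 / (π × 0.875²) = 0.062363. Accumulating E over each segment gives final E = 6.1739.

G0 X0.00 Y0.00 Z5.50
G1 X21.50 Y0.00 E1.3408
G1 X21.50 Y28.00 E3.0870
G1 X0.00 Y28.00 E4.4278
G1 X0.00 Y0.00 E6.1739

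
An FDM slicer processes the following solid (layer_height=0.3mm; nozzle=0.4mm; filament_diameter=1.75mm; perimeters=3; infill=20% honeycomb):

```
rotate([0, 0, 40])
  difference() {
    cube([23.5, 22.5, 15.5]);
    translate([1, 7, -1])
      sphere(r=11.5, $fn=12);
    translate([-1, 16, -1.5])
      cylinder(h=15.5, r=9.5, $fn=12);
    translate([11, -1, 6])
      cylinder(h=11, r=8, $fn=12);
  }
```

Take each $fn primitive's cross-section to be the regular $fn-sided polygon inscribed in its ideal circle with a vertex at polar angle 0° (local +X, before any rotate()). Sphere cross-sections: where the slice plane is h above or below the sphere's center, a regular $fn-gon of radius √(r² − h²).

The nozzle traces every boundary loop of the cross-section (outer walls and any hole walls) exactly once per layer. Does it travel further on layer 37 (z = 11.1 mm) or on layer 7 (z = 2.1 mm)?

Layer 37 (z = 11.1): the cube is present — its section is the full 23.5×22.5 rectangle (perimeter 92.00 mm); the sphere at (1, 7) does not reach this height (|z−center|=12.100 > r=11.5); the r=9.5 cylinder at (-1, 16) contributes a regular 12-gon of circumradius 9.5 (perimeter = 2·12·9.500·sin(180°/12) = 59.01 mm); the cylinder at (11, -1): section is a regular 12-gon, circumradius r=8 (perimeter = 2·12·8.000·sin(180°/12) = 49.69 mm); Taking the first minus the rest: starting from the 23.5×22.5 cube, the r=9.5 cylinder at (-1, 16) partially overlaps it — only the 106.79 mm² overlap (of its 270.75 mm²) is removed, clipping the outline; the r=8 cylinder at (11, -1) partially overlaps it — only the 80.27 mm² overlap (of its 192.00 mm²) is removed, clipping the outline — boundary = 99.21 mm; (rotated 40° about Z; rotation is an isometry so areas/perimeters/island counts are preserved). So its perimeter = 99.21 mm. Layer 7 (z = 2.1): the cube (footprint 23.5×22.5) is included at this height (perimeter 92.00 mm); the sphere at (1, 7): section is a regular 12-gon, circumradius = √(r²−h²) = √(11.5²−3.1²) = 11.074 (perimeter = 2·12·11.074·sin(180°/12) = 68.79 mm); the r=9.5 cylinder at (-1, 16) gives a regular 12-gon of circumradius 9.5 (constant along its height) (perimeter = 2·12·9.500·sin(180°/12) = 59.01 mm); the cylinder at (11, -1) does not reach this height (z outside [6, 17]); After the difference (first − rest): starting from the 23.5×22.5 cube, the r=11.5 sphere at (1, 7) partially overlaps it — only the 180.09 mm² overlap (of its 367.92 mm²) is removed, clipping the outline; the r=9.5 cylinder at (-1, 16) partially overlaps it — only the 39.72 mm² overlap (of its 270.75 mm²) is removed, clipping the outline — boundary = 80.31 mm; (rotated 40° about Z; rotation is an isometry so areas/perimeters/island counts are preserved). So its perimeter = 80.31 mm. Layer 37 is larger (99.21 vs 80.31 mm).

layer 37 (z = 11.1 mm)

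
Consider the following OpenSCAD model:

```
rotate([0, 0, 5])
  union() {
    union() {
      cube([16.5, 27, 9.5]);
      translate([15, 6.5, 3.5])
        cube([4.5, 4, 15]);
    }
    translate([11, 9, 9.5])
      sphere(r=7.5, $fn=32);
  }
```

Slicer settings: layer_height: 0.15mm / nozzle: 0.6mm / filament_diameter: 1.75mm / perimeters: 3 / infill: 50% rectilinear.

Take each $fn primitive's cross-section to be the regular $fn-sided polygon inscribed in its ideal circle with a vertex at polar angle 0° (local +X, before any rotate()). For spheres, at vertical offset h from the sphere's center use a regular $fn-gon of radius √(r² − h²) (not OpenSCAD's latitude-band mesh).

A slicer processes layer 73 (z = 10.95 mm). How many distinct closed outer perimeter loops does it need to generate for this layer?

1

At z = 10.95 mm: the cube is not intersected at this z (z outside [0, 9.5]); the cube at (15, 6.5) is present — its section is the full 4.5×4 rectangle; Taking the union: only the 4.5×4 cube at (15, 6.5) is present, so the union is just that shape — 1 connected region; the r=7.5 sphere at (11, 9) slices to a regular 32-gon of circumradius 7.358 (√(r²−h²) with h=1.45 from center); Merging all regions: the regions partially overlap (shared area 12.90 mm²), so overlapping operands fuse into one piece — 1 connected region; (rotated 5° about Z; rotation is an isometry so areas/perimeters/island counts are preserved). The result has 1 disconnected region.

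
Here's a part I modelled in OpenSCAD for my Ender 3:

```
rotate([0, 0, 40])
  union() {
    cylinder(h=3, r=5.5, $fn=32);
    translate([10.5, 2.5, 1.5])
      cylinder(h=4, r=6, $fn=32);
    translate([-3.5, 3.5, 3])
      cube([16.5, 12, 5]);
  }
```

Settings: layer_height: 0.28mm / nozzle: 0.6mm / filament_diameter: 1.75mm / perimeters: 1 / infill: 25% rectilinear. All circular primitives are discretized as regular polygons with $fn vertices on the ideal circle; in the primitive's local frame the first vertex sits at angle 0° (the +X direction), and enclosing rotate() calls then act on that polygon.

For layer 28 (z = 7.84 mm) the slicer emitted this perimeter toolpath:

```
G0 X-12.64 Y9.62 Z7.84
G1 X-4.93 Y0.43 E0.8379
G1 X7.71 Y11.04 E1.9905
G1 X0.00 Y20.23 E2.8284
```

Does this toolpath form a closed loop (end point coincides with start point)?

no

Start point (G0): (-12.64, 9.62). End point (last G1): the path does not return to the start — open.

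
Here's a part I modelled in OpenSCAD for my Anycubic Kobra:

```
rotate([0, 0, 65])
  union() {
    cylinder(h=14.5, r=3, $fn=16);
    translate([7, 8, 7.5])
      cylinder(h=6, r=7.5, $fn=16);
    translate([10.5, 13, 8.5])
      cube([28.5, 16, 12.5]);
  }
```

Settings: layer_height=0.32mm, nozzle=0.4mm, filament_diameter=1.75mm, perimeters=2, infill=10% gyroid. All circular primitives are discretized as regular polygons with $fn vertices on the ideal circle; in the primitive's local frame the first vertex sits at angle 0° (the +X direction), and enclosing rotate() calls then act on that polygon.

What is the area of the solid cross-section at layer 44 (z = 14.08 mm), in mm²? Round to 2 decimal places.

483.55 mm²

At z = 14.08 mm: the r=3 cylinder contributes a regular 16-gon of circumradius 3 (area = (16/2)·3.000²·sin(360°/16) = 27.55 mm²); the cylinder at (7, 8) is not intersected at this z (z outside [7.5, 13.5]); the cube at (10.5, 13) is present — its section is the full 28.5×16 rectangle (area 456.00 mm²); Combining (union): the 2 present regions are separate (no shared area or edge), so areas and boundary lengths simply add and each stays a separate island — area = 483.55 mm²; (whole slice rotated 65° about Z — lengths, areas and connectivity unchanged). Overall, the cross-section has 2 separate islands. Net area = 483.55 mm².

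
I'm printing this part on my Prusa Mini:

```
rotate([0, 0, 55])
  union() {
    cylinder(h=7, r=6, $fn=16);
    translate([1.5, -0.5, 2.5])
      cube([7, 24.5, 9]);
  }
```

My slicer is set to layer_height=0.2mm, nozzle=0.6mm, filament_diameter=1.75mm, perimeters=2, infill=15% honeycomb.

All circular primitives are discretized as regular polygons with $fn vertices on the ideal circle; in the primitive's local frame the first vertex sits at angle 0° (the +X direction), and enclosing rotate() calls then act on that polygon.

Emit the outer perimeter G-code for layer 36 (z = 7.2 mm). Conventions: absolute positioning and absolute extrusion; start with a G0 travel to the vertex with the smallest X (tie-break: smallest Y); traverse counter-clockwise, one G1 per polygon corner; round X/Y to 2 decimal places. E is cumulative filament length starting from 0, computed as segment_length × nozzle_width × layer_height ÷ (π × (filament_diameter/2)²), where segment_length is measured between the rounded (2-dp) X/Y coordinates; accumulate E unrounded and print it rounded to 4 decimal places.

G0 X-18.80 Y14.99 Z7.20
G1 X1.27 Y0.94 E1.2223
G1 X5.28 Y6.68 E1.5716
G1 X-14.78 Y20.73 E2.7935
G1 X-18.80 Y14.99 E3.1431

At z = 7.2 mm: the cylinder is not intersected at this z (z outside [0, 7]); the 7×24.5 cube at (1.5, -0.5) contributes its full rectangle; Merging all regions: only the 7×24.5 cube at (1.5, -0.5) is present, so the union is just that shape — 1 connected region; (whole slice rotated 55° about Z — lengths, areas and connectivity unchanged). The outline is a single polygon with 4 vertices. Extrusion per mm of travel: 0.6 × 0.2 / (π × 0.875²) = 0.049890. Accumulating E over each segment gives final E = 3.1431.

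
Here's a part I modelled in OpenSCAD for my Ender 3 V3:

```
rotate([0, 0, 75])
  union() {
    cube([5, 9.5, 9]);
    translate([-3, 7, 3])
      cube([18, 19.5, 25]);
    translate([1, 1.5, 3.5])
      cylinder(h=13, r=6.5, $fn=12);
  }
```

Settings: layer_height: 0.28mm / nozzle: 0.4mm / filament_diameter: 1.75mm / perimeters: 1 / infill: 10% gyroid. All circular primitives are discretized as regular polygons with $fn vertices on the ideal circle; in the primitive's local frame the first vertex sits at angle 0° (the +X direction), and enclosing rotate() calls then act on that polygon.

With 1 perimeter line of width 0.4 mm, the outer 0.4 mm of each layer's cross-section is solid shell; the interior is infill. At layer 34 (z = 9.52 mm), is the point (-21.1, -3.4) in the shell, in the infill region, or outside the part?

outside

At z = 9.52 mm: the cube is not intersected at this z (z outside [0, 9]); the cube at (-3, 7) (footprint 18×19.5) is included at this height; the r=6.5 cylinder at (1, 1.5) gives a regular 12-gon of circumradius 6.5 (constant along its height); Merging all regions: the regions partially overlap (shared area 3.69 mm²), so overlapping operands fuse into one piece — 1 connected region; (rotated 75° about Z; rotation is an isometry so areas/perimeters/island counts are preserved). Overall, the cross-section is a single solid region. Undo the 75° rotation: the query point maps to (-8.745, 19.501) in the un-rotated model frame. The nearest boundary edge runs (-3.00, 7.00)→(-3.00, 26.50); distance from the point to it = 5.75 mm. The point is not inside any of the regions above, so it lies outside the cross-section (5.75 mm from the nearest boundary).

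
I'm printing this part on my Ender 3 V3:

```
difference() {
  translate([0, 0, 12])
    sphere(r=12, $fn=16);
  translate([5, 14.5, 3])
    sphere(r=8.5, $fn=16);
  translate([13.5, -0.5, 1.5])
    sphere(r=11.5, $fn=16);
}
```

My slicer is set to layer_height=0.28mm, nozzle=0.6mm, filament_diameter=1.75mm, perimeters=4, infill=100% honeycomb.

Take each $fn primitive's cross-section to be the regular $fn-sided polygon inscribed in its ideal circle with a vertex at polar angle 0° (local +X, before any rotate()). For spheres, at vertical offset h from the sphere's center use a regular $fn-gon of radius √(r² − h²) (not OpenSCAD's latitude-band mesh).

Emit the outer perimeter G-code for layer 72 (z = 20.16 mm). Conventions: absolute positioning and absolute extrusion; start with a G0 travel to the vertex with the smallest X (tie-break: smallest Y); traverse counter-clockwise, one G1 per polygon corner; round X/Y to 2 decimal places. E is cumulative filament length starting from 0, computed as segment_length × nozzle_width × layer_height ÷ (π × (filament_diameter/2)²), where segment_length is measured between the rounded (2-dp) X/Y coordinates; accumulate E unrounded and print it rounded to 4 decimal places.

G0 X-8.80 Y0.00 Z20.16
G1 X-8.13 Y-3.37 E0.2400
G1 X-6.22 Y-6.22 E0.4796
G1 X-3.37 Y-8.13 E0.7193
G1 X0.00 Y-8.80 E0.9592
G1 X3.37 Y-8.13 E1.1992
G1 X6.22 Y-6.22 E1.4389
G1 X8.13 Y-3.37 E1.6785
G1 X8.80 Y0.00 E1.9185
G1 X8.13 Y3.37 E2.1585
G1 X6.22 Y6.22 E2.3981
G1 X3.37 Y8.13 E2.6377
G1 X0.00 Y8.80 E2.8777
G1 X-3.37 Y8.13 E3.1177
G1 X-6.22 Y6.22 E3.3573
G1 X-8.13 Y3.37 E3.5970
G1 X-8.80 Y0.00 E3.8370

At z = 20.16 mm: the r=12 sphere slices to a regular 16-gon of circumradius 8.799 (√(r²−h²) with h=8.16 from center); the sphere at (5, 14.5) is absent (|z−center|=17.160 > r=8.5); the sphere at (13.5, -0.5) is absent (|z−center|=18.660 > r=11.5); After the difference (first − rest): none of the subtracted shapes is present at this height, so the r=12 sphere is unchanged — 1 connected region. The outline is a single polygon with 16 vertices. Extrusion per mm of travel: 0.6 × 0.28 / (π × 0.875²) = 0.069846. Accumulating E over each segment gives final E = 3.8370.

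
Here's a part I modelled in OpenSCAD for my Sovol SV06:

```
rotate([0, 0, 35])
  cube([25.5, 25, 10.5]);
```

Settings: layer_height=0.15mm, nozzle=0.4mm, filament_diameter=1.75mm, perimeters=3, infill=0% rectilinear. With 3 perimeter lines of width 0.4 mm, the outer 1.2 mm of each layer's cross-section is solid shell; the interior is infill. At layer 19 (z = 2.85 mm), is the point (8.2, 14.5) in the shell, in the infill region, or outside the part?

At z = 2.85 mm: the cube (footprint 25.5×25) is included at this height; (rotated 35° about Z; rotation is an isometry so areas/perimeters/island counts are preserved). Overall, the cross-section is a single solid region. Undo the 35° rotation: the query point maps to (15.034, 7.174) in the un-rotated model frame. The nearest boundary edge runs (0.00, 0.00)→(25.50, 0.00); distance from the point to it = 7.17 mm. The point is inside the cross-section and 7.17 mm from the nearest boundary — more than the 1.2 mm shell width (3 × 0.4), so it's in the infill interior.

infill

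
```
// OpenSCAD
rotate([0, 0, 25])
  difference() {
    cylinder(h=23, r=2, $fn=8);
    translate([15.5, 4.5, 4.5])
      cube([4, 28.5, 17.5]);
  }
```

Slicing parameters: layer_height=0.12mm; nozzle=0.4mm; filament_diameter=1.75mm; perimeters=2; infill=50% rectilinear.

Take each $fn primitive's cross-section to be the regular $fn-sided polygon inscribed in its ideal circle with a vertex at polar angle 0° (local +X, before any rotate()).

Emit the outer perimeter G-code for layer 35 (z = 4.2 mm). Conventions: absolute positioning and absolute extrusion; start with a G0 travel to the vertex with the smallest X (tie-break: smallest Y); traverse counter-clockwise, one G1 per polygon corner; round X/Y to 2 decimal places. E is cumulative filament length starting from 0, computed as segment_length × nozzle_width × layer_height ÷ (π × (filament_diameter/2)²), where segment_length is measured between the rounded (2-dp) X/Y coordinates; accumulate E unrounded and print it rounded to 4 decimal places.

At z = 4.2 mm: the r=2 cylinder contributes a regular 8-gon of circumradius 2; the cube at (15.5, 4.5) is not intersected at this z (z outside [4.5, 22]); Taking the first minus the rest: none of the subtracted shapes is present at this height, so the r=2 cylinder is unchanged — 1 connected region; (rotated 25° about Z; rotation is an isometry so areas/perimeters/island counts are preserved). The outline is a single polygon with 8 vertices. Extrusion per mm of travel: 0.4 × 0.12 / (π × 0.875²) = 0.019956. Accumulating E over each segment gives final E = 0.2443.

G0 X-1.88 Y0.68 Z4.20
G1 X-1.81 Y-0.85 E0.0306
G1 X-0.68 Y-1.88 E0.0611
G1 X0.85 Y-1.81 E0.0916
G1 X1.88 Y-0.68 E0.1222
G1 X1.81 Y0.85 E0.1527
G1 X0.68 Y1.88 E0.1832
G1 X-0.85 Y1.81 E0.2138
G1 X-1.88 Y0.68 E0.2443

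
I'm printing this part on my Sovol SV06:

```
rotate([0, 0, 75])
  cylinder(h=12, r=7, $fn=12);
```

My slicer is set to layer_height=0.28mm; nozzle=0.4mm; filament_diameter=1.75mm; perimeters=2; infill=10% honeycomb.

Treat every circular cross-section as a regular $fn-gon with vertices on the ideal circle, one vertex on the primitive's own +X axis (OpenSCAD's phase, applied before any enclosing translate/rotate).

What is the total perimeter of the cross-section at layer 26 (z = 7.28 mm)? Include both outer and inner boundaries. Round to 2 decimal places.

At z = 7.28 mm: the r=7 cylinder gives a regular 12-gon of circumradius 7 (constant along its height) (perimeter = 2·12·7.000·sin(180°/12) = 43.48 mm); (rotated 75° about Z; rotation is an isometry so areas/perimeters/island counts are preserved). Overall, the cross-section is a single solid region. Total boundary length (outer) = 43.48 mm.

43.48 mm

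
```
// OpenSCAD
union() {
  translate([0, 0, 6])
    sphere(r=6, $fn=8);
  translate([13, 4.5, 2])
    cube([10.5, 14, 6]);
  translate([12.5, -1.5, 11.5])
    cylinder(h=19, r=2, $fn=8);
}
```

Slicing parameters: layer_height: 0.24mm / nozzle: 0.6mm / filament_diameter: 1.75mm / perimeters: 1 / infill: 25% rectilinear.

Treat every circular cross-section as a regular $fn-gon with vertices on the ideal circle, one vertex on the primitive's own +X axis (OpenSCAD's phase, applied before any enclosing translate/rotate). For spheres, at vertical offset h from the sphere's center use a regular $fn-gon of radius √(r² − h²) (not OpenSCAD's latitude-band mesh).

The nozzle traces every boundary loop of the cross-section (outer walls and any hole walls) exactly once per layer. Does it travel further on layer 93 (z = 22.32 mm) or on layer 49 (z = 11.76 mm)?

layer 49 (z = 11.76 mm)

Layer 93 (z = 22.32): the sphere is absent (|z−center|=16.320 > r=6); the cube at (13, 4.5) is absent (z outside [2, 8]); the r=2 cylinder at (12.5, -1.5) contributes a regular 8-gon of circumradius 2 (perimeter = 2·8·2.000·sin(180°/8) = 12.25 mm); Combining (union): only the r=2 cylinder at (12.5, -1.5) is present, so the union is just that shape — boundary = 12.25 mm. So its perimeter = 12.25 mm. Layer 49 (z = 11.76): the r=6 sphere slices to a regular 8-gon of circumradius 1.680 (√(r²−h²) with h=5.76 from center) (perimeter = 2·8·1.680·sin(180°/8) = 10.29 mm); the cube at (13, 4.5) does not reach this height (z outside [2, 8]); the r=2 cylinder at (12.5, -1.5) contributes a regular 8-gon of circumradius 2 (perimeter = 2·8·2.000·sin(180°/8) = 12.25 mm); Merging all regions: the 2 present regions are separate (no shared area or edge), so areas and boundary lengths simply add and each stays a separate island — boundary = 22.53 mm. So its perimeter = 22.53 mm. Layer 49 is larger (22.53 vs 12.25 mm).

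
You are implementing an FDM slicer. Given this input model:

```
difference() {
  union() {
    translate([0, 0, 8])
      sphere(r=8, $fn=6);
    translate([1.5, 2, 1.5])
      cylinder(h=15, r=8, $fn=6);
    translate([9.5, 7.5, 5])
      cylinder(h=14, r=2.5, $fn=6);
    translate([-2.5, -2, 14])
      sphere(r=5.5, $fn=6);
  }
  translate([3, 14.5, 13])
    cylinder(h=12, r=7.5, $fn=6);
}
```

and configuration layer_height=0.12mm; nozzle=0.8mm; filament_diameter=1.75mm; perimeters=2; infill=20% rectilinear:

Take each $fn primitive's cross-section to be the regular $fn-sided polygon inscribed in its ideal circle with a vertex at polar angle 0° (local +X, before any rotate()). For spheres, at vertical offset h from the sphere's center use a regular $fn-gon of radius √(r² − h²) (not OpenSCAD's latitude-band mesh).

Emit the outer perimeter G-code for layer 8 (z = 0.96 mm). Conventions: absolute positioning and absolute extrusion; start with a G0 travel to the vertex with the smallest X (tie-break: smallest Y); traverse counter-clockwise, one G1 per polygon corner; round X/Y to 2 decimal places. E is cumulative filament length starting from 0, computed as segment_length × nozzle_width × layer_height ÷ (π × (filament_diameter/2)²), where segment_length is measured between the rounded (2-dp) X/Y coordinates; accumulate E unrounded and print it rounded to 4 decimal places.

G0 X-3.80 Y0.00 Z0.96
G1 X-1.90 Y-3.29 E0.1516
G1 X1.90 Y-3.29 E0.3033
G1 X3.80 Y0.00 E0.4549
G1 X1.90 Y3.29 E0.6066
G1 X-1.90 Y3.29 E0.7582
G1 X-3.80 Y0.00 E0.9099

At z = 0.96 mm: the r=8 sphere slices to a regular 6-gon of circumradius 3.800 (√(r²−h²) with h=7.04 from center); the cylinder at (1.5, 2) does not reach this height (z outside [1.5, 16.5]); the cylinder at (9.5, 7.5) is not intersected at this z (z outside [5, 19]); the sphere at (-2.5, -2) is absent (|z−center|=13.040 > r=5.5); Merging all regions: only the r=8 sphere is present, so the union is just that shape — 1 connected region; the cylinder at (3, 14.5) is absent (z outside [13, 25]); Subtracting the remaining from the first: none of the subtracted shapes is present at this height, so that combined region is unchanged — 1 connected region. The outline is a single polygon with 6 vertices. Extrusion per mm of travel: 0.8 × 0.12 / (π × 0.875²) = 0.039912. Accumulating E over each segment gives final E = 0.9099.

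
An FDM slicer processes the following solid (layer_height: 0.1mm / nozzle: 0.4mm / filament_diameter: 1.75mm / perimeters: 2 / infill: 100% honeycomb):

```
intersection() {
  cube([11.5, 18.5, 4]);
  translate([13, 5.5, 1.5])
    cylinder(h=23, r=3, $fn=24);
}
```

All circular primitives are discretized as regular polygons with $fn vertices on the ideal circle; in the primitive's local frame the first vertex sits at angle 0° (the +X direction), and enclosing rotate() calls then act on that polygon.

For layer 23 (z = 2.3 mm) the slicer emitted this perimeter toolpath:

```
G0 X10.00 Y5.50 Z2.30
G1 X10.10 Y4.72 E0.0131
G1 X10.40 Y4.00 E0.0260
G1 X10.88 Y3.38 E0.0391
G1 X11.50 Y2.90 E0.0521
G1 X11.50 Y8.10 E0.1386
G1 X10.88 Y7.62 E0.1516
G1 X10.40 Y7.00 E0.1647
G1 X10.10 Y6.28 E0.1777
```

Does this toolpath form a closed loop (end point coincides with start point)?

Start point (G0): (10.00, 5.50). End point (last G1): the path does not return to the start — open.

no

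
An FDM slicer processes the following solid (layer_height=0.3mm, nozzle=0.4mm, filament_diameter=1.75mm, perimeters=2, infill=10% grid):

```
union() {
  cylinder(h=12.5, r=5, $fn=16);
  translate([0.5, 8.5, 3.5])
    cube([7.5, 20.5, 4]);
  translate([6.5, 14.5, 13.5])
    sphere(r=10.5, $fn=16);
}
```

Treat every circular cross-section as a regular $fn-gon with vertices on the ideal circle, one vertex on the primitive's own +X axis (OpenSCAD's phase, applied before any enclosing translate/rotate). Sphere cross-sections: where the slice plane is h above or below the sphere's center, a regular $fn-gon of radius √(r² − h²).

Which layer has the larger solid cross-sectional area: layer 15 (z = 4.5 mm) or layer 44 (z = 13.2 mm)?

Layer 15 (z = 4.5): the r=5 cylinder gives a regular 16-gon of circumradius 5 (constant along its height) (area = (16/2)·5.000²·sin(360°/16) = 76.54 mm²); the 7.5×20.5 cube at (0.5, 8.5) contributes its full rectangle (area 153.75 mm²); the r=10.5 sphere at (6.5, 14.5) contributes a regular 16-gon of circumradius √(10.5²−9²) = 5.408 (area = (16/2)·5.408²·sin(360°/16) = 89.55 mm²); Combining (union): the regions partially overlap — summed areas 319.83 mm² minus the doubly-counted overlap 60.55 mm² gives 259.28 mm² — area = 259.28 mm². So its area = 259.28 mm². Layer 44 (z = 13.2): the cylinder does not reach this height (z outside [0, 12.5]); the cube at (0.5, 8.5) does not reach this height (z outside [3.5, 7.5]); the r=10.5 sphere at (6.5, 14.5) slices to a regular 16-gon of circumradius 10.496 (√(r²−h²) with h=0.3 from center) (area = (16/2)·10.496²·sin(360°/16) = 337.25 mm²); Combining (union): only the r=10.5 sphere at (6.5, 14.5) is present, so the union is just that shape — area = 337.25 mm². So its area = 337.25 mm². Layer 44 is larger (337.25 vs 259.28 mm²).

layer 44 (z = 13.2 mm)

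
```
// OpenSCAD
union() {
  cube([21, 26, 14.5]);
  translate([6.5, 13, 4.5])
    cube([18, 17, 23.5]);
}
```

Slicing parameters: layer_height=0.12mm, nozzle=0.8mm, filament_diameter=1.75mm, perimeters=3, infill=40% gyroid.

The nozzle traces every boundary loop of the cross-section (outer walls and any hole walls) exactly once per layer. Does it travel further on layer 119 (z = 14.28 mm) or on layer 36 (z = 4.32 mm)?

Layer 119 (z = 14.28): the cube (footprint 21×26) is included at this height (perimeter 94.00 mm); the 18×17 cube at (6.5, 13) contributes its full rectangle (perimeter 70.00 mm); Taking the union: the regions partially overlap (shared area 188.50 mm²), so the edge portions inside another operand are dropped and the merged outline is re-measured after clipping — boundary = 109.00 mm. So its perimeter = 109.00 mm. Layer 36 (z = 4.32): the cube is present — its section is the full 21×26 rectangle (perimeter 94.00 mm); the cube at (6.5, 13) is absent (z outside [4.5, 28]); Taking the union: only the 21×26 cube is present, so the union is just that shape — boundary = 94.00 mm. So its perimeter = 94.00 mm. Layer 119 is larger (109.00 vs 94.00 mm).

layer 119 (z = 14.28 mm)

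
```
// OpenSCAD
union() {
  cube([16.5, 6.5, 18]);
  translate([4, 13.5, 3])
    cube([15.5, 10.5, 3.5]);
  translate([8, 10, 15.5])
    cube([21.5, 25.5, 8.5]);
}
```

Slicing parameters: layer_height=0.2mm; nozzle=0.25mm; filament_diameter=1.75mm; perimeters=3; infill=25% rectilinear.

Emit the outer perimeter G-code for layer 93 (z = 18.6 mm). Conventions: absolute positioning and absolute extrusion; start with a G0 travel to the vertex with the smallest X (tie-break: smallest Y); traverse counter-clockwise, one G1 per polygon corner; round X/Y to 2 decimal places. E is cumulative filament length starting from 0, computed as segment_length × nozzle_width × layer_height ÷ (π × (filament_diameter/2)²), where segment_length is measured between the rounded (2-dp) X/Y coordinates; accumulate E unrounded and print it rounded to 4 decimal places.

G0 X8.00 Y10.00 Z18.60
G1 X29.50 Y10.00 E0.4469
G1 X29.50 Y35.50 E0.9770
G1 X8.00 Y35.50 E1.4239
G1 X8.00 Y10.00 E1.9540

At z = 18.6 mm: the cube is not intersected at this z (z outside [0, 18]); the cube at (4, 13.5) is absent (z outside [3, 6.5]); the cube at (8, 10) (footprint 21.5×25.5) is included at this height; Merging all regions: only the 21.5×25.5 cube at (8, 10) is present, so the union is just that shape — 1 connected region. The outline is a single polygon with 4 vertices. Extrusion per mm of travel: 0.25 × 0.2 / (π × 0.875²) = 0.020788. Accumulating E over each segment gives final E = 1.9540.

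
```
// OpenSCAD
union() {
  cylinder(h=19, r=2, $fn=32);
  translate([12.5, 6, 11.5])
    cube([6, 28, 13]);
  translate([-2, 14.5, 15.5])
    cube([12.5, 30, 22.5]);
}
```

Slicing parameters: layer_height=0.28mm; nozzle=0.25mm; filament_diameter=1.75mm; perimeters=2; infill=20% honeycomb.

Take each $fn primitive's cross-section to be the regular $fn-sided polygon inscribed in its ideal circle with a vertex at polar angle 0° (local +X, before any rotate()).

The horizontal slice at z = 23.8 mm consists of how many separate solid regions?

2

At z = 23.8 mm: the cylinder is absent (z outside [0, 19]); the cube at (12.5, 6) (footprint 6×28) is included at this height; the cube at (-2, 14.5) (footprint 12.5×30) is included at this height; Merging all regions: the 2 present regions are separate (no shared area or edge), so areas and boundary lengths simply add and each stays a separate island — 2 connected regions. The result has 2 disconnected regions.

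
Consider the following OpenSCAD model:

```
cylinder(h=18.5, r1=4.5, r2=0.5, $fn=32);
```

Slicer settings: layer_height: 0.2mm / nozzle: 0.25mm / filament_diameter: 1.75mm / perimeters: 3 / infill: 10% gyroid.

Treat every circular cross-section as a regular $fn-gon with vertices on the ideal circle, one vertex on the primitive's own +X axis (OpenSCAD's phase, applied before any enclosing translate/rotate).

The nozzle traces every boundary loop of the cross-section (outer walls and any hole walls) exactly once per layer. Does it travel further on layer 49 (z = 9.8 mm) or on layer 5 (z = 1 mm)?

layer 5 (z = 1 mm)

Layer 49 (z = 9.8): the cone (r1=4.5→r2=0.5) has section circumradius 2.381 here — a regular 32-gon (perimeter = 2·32·2.381·sin(180°/32) = 14.94 mm). So its perimeter = 14.94 mm. Layer 5 (z = 1): the cone contributes a regular 32-gon of circumradius 4.284 (interpolated between r1=4.5 and r2=0.5 at t=0.054) (perimeter = 2·32·4.284·sin(180°/32) = 26.87 mm). So its perimeter = 26.87 mm. Layer 5 is larger (26.87 vs 14.94 mm).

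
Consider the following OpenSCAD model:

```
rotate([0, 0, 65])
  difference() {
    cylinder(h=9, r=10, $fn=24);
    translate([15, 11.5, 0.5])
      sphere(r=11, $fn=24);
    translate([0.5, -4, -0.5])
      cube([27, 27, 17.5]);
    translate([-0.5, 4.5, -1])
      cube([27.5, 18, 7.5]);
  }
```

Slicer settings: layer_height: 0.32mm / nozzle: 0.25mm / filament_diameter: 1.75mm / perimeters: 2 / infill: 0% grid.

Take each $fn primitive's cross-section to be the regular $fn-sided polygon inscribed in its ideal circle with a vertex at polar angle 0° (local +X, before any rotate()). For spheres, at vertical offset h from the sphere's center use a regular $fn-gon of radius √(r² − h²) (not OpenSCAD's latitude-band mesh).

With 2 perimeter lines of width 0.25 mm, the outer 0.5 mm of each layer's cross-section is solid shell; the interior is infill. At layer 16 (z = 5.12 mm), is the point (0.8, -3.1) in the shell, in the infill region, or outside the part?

At z = 5.12 mm: the r=10 cylinder contributes a regular 24-gon of circumradius 10; the r=11 sphere at (15, 11.5) slices to a regular 24-gon of circumradius 9.983 (√(r²−h²) with h=4.62 from center); the cube at (0.5, -4) is present — its section is the full 27×27 rectangle; the cube at (-0.5, 4.5) (footprint 27.5×18) is included at this height; After the difference (first − rest): starting from the r=10 cylinder, the r=11 sphere at (15, 11.5) partially overlaps it — only the 3.92 mm² overlap (of its 309.51 mm²) is removed, clipping the outline; the 27×27 cube at (0.5, -4) partially overlaps it — only the 105.40 mm² overlap (of its 729.00 mm²) is removed, clipping the outline; the 27.5×18 cube at (-0.5, 4.5) partially overlaps it — only the 5.47 mm² overlap (of its 495.00 mm²) is removed, clipping the outline — 1 connected region; (rotated 65° about Z; rotation is an isometry so areas/perimeters/island counts are preserved). Overall, the cross-section is a single solid region. Undo the 65° rotation: the query point maps to (-2.471, -2.035) in the un-rotated model frame. The nearest boundary edge runs (0.50, 4.50)→(0.50, -4.00); distance from the point to it = 2.97 mm. The point is inside the cross-section and 2.97 mm from the nearest boundary — more than the 0.5 mm shell width (2 × 0.25), so it's in the infill interior.

infill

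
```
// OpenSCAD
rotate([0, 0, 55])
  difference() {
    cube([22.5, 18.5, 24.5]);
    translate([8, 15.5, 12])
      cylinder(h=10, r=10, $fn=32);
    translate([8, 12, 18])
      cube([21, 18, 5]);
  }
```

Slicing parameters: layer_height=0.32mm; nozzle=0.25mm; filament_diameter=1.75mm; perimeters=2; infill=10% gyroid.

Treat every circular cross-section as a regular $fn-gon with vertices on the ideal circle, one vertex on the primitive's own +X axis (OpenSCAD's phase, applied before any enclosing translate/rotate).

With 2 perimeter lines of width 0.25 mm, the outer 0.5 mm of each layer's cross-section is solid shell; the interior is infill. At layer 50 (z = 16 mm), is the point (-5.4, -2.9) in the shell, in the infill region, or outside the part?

At z = 16 mm: the 22.5×18.5 cube contributes its full rectangle; the r=10 cylinder at (8, 15.5) gives a regular 32-gon of circumradius 10 (constant along its height); the cube at (8, 12) does not reach this height (z outside [18, 23]); After the difference (first − rest): starting from the 22.5×18.5 cube, the r=10 cylinder at (8, 15.5) partially overlaps it — only the 201.54 mm² overlap (of its 312.14 mm²) is removed, clipping the outline — 1 connected region; (whole slice rotated 55° about Z — lengths, areas and connectivity unchanged). Overall, the cross-section is a single solid region. Undo the 55° rotation: the query point maps to (-5.473, 2.760) in the un-rotated model frame. The nearest boundary edge runs (0.00, 0.00)→(0.00, 9.56); distance from the point to it = 5.47 mm. The point is not inside any of the regions above, so it lies outside the cross-section (5.47 mm from the nearest boundary).

outside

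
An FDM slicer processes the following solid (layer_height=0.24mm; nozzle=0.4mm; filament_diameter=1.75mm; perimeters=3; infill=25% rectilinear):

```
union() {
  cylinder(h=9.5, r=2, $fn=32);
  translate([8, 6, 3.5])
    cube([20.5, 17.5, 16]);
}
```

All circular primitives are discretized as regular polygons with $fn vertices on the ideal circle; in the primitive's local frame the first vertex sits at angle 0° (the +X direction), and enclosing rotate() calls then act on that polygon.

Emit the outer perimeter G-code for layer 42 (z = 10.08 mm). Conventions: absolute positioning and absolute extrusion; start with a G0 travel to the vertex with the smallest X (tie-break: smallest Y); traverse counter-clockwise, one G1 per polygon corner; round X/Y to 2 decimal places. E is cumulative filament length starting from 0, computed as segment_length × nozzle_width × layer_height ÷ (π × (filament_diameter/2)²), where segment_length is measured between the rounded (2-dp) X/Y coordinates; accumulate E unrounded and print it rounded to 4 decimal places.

G0 X8.00 Y6.00 Z10.08
G1 X28.50 Y6.00 E0.8182
G1 X28.50 Y23.50 E1.5167
G1 X8.00 Y23.50 E2.3349
G1 X8.00 Y6.00 E3.0333

At z = 10.08 mm: the cylinder is not intersected at this z (z outside [0, 9.5]); the cube at (8, 6) is present — its section is the full 20.5×17.5 rectangle; Taking the union: only the 20.5×17.5 cube at (8, 6) is present, so the union is just that shape — 1 connected region. The outline is a single polygon with 4 vertices. Extrusion per mm of travel: 0.4 × 0.24 / (π × 0.875²) = 0.039912. Accumulating E over each segment gives final E = 3.0333.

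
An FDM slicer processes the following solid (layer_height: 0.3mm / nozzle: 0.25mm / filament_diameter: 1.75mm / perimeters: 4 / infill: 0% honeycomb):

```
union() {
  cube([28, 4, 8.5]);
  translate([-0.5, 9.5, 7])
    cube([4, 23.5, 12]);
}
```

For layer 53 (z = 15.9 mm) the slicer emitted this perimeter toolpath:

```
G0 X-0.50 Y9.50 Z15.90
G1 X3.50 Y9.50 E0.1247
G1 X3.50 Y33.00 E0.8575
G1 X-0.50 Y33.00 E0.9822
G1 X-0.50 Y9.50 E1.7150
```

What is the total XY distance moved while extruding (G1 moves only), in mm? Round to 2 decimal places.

Sum the Euclidean lengths of each G1 segment: total = 55.00 mm.

55.00 mm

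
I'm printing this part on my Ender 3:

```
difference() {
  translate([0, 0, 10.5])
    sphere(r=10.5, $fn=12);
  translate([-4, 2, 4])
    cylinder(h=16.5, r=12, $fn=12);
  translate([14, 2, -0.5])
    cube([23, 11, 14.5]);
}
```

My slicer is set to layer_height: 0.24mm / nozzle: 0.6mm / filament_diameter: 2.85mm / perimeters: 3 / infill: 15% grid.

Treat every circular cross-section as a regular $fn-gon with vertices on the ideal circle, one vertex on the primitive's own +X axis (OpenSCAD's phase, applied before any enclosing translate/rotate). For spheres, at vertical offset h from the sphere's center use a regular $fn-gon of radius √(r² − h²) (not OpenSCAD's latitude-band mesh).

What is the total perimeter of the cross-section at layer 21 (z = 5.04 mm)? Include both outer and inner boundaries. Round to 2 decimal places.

At z = 5.04 mm: the r=10.5 sphere slices to a regular 12-gon of circumradius 8.969 (√(r²−h²) with h=5.46 from center) (perimeter = 2·12·8.969·sin(180°/12) = 55.71 mm); the r=12 cylinder at (-4, 2) contributes a regular 12-gon of circumradius 12 (perimeter = 2·12·12.000·sin(180°/12) = 74.54 mm); the 23×11 cube at (14, 2) contributes its full rectangle (perimeter 68.00 mm); After the difference (first − rest): starting from the r=10.5 sphere, the r=12 cylinder at (-4, 2) partially overlaps it — only the 224.52 mm² overlap (of its 432.00 mm²) is removed, clipping the outline; the 23×11 cube at (14, 2) misses the remaining region (no effect) — boundary = 37.24 mm. Overall, the cross-section is a single solid region. Total boundary length (outer) = 37.24 mm.

37.24 mm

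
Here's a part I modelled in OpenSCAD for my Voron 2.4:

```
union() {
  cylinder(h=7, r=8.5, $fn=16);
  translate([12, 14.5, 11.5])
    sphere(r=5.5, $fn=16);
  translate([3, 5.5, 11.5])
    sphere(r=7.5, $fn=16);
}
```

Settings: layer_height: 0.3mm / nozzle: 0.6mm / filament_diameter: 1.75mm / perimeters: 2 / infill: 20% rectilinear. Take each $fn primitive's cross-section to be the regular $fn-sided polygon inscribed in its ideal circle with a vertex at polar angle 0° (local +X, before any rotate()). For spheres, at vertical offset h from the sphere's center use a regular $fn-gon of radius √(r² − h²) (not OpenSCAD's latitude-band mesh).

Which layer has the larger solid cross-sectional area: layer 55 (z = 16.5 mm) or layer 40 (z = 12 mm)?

Layer 55 (z = 16.5): the cylinder is not intersected at this z (z outside [0, 7]); the sphere at (12, 14.5): section is a regular 16-gon, circumradius = √(r²−h²) = √(5.5²−5²) = 2.291 (area = (16/2)·2.291²·sin(360°/16) = 16.07 mm²); the sphere at (3, 5.5): section is a regular 16-gon, circumradius = √(r²−h²) = √(7.5²−5²) = 5.590 (area = (16/2)·5.590²·sin(360°/16) = 95.67 mm²); Merging all regions: the 2 present regions are separate (no shared area or edge), so areas and boundary lengths simply add and each stays a separate island — area = 111.74 mm². So its area = 111.74 mm². Layer 40 (z = 12): the cylinder is not intersected at this z (z outside [0, 7]); the r=5.5 sphere at (12, 14.5) slices to a regular 16-gon of circumradius 5.477 (√(r²−h²) with h=0.5 from center) (area = (16/2)·5.477²·sin(360°/16) = 91.84 mm²); the sphere at (3, 5.5): section is a regular 16-gon, circumradius = √(r²−h²) = √(7.5²−0.5²) = 7.483 (area = (16/2)·7.483²·sin(360°/16) = 171.44 mm²); Combining (union): the regions partially overlap — summed areas 263.29 mm² minus the doubly-counted overlap 0.14 mm² gives 263.15 mm² — area = 263.15 mm². So its area = 263.15 mm². Layer 40 is larger (263.15 vs 111.74 mm²).

layer 40 (z = 12 mm)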